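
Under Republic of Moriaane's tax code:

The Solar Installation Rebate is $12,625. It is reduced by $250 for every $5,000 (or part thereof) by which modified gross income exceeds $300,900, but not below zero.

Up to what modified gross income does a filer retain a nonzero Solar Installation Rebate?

$550,900

After 50 increments the reduction is 50 × $250 = $12,500, leaving $125; one more increment wipes it out. Increment 50 ends at excess 50 × $5,000 = $250,000, so the highest qualifying income is $300,900 + $250,000 = $550,900.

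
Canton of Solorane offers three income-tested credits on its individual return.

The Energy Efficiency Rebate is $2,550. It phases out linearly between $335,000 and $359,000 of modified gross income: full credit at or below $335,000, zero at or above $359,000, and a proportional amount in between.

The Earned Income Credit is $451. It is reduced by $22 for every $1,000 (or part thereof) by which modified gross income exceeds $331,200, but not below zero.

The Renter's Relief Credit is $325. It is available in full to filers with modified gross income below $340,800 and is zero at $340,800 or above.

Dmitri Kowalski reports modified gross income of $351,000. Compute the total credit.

$861

Energy Efficiency Rebate: $351,000 is $16,000 into a $24,000 phase-out range, leaving 8,000/24,000 of the credit: $2,550 × 8,000/24,000 = $850.
Earned Income Credit: income exceeds $331,200 by $19,800, which is 20 full-or-partial $1,000 increments; reduction = 20 × $22 = $440, leaving $11.
Renter's Relief Credit: $351,000 meets or exceeds the $340,800 cutoff, so the credit is $0.
Total: $850 + $11 + $0 = $861.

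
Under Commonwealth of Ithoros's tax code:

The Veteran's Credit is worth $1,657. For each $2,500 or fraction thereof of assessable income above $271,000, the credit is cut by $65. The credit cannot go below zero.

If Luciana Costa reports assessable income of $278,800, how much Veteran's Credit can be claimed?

Veteran's Credit: income exceeds $271,000 by $7,800, which is 4 full-or-partial $2,500 increments; reduction = 4 × $65 = $260, leaving $1,397.

$1,397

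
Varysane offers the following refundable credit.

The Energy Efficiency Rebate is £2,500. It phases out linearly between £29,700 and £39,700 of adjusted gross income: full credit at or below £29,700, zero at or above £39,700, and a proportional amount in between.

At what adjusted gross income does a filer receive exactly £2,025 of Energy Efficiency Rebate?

£2,025 is 2,025/2,500 of the full £2,500, so 475/2,500 of the £10,000 range has been used: income = £29,700 + £10,000 × 475/2,500 = £31,600.

£31,600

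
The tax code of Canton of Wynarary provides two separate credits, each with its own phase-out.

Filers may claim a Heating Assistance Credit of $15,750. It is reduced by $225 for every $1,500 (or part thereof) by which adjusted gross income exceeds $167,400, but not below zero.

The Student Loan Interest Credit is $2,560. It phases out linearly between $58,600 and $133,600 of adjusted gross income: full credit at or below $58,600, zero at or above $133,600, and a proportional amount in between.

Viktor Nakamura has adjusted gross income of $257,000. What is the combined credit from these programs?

$2,250

Heating Assistance Credit: income exceeds $167,400 by $89,600, which is 60 full-or-partial $1,500 increments; reduction = 60 × $225 = $13,500, leaving $2,250.
Student Loan Interest Credit: $257,000 is at or above $133,600, so the credit is $0.
Total: $2,250 + $0 = $2,250.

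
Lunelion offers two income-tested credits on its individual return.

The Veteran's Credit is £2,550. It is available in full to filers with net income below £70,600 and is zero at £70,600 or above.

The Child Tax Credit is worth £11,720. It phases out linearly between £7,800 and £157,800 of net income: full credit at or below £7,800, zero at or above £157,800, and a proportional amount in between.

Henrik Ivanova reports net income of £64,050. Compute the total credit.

Veteran's Credit: £64,050 is below the £70,600 cutoff, so the full £2,550 applies.
Child Tax Credit: £64,050 is £56,250 into a £150,000 phase-out range, leaving 93,750/150,000 of the credit: £11,720 × 93,750/150,000 = £7,325.
Total: £2,550 + £7,325 = £9,875.

£9,875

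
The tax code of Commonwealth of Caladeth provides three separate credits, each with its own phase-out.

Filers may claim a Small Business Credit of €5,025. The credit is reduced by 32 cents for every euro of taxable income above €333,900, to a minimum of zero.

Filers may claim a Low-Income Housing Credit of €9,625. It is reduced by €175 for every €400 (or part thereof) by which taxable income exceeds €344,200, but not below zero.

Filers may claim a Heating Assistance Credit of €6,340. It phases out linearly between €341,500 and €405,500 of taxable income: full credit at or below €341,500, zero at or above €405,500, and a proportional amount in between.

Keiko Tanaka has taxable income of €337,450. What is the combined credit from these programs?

€19,854

Small Business Credit: 32% of the €3,550 excess over €333,900 is €1,136; credit = €5,025 − €1,136 = €3,889.
Low-Income Housing Credit: €337,450 is at or below the €344,200 threshold, so the full €9,625 applies.
Heating Assistance Credit: €337,450 is at or below the €341,500 threshold, so the full €6,340 applies.
Total: €3,889 + €9,625 + €6,340 = €19,854.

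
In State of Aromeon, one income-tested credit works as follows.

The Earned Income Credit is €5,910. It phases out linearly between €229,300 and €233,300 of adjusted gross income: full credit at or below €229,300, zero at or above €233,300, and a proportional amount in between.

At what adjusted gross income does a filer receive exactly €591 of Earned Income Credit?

€232,900

€591 is 591/5,910 of the full €5,910, so 5,319/5,910 of the €4,000 range has been used: income = €229,300 + €4,000 × 5,319/5,910 = €232,900.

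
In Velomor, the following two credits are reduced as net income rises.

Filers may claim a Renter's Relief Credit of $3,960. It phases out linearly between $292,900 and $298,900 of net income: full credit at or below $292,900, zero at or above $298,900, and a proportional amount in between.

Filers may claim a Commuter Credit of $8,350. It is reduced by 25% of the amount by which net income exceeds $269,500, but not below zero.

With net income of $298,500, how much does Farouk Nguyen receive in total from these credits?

$1,364

Renter's Relief Credit: $298,500 is $5,600 into a $6,000 phase-out range, leaving 400/6,000 of the credit: $3,960 × 400/6,000 = $264.
Commuter Credit: 25% of the $29,000 excess over $269,500 is $7,250; credit = $8,350 − $7,250 = $1,100.
Total: $264 + $1,100 = $1,364.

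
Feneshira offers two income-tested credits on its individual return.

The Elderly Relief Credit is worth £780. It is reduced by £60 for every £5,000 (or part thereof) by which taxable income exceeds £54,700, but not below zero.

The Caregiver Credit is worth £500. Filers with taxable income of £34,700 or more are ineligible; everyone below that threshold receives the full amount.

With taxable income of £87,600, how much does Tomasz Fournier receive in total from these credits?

Elderly Relief Credit: income exceeds £54,700 by £32,900, which is 7 full-or-partial £5,000 increments; reduction = 7 × £60 = £420, leaving £360.
Caregiver Credit: £87,600 meets or exceeds the £34,700 cutoff, so the credit is £0.
Total: £360 + £0 = £360.

£360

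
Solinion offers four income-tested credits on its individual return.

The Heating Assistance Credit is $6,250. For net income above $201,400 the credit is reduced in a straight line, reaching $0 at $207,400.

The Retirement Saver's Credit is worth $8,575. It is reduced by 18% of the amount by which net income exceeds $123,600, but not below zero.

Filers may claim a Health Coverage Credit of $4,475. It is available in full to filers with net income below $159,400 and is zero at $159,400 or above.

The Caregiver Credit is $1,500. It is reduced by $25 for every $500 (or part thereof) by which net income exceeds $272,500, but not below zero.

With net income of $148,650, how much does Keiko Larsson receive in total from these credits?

Heating Assistance Credit: $148,650 is at or below the $201,400 threshold, so the full $6,250 applies.
Retirement Saver's Credit: 18% of the $25,050 excess over $123,600 is $4,509; credit = $8,575 − $4,509 = $4,066.
Health Coverage Credit: $148,650 is below the $159,400 cutoff, so the full $4,475 applies.
Caregiver Credit: $148,650 is at or below the $272,500 threshold, so the full $1,500 applies.
Total: $6,250 + $4,066 + $4,475 + $1,500 = $16,291.

$16,291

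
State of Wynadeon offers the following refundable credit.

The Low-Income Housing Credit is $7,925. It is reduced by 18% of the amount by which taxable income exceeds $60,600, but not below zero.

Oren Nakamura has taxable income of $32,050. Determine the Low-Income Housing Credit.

Low-Income Housing Credit: $32,050 is at or below the $60,600 threshold, so the full $7,925 applies.

$7,925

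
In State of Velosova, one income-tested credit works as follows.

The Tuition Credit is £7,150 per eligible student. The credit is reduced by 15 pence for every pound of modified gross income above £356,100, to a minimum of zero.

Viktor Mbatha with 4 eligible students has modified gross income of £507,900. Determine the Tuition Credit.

£5,830

Tuition Credit: base = 4 × £7,150 = £28,600. 15% of the £151,800 excess over £356,100 is £22,770; credit = £28,600 − £22,770 = £5,830.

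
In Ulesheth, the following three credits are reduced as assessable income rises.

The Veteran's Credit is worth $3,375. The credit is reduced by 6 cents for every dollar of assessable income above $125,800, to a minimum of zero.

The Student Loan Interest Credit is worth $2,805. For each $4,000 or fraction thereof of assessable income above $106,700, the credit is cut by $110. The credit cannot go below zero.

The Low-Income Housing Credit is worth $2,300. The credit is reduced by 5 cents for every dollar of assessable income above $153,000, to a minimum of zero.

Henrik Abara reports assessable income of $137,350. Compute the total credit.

Veteran's Credit: 6% of the $11,550 excess over $125,800 is $693; credit = $3,375 − $693 = $2,682.
Student Loan Interest Credit: income exceeds $106,700 by $30,650, which is 8 full-or-partial $4,000 increments; reduction = 8 × $110 = $880, leaving $1,925.
Low-Income Housing Credit: $137,350 is at or below the $153,000 threshold, so the full $2,300 applies.
Total: $2,682 + $1,925 + $2,300 = $6,907.

$6,907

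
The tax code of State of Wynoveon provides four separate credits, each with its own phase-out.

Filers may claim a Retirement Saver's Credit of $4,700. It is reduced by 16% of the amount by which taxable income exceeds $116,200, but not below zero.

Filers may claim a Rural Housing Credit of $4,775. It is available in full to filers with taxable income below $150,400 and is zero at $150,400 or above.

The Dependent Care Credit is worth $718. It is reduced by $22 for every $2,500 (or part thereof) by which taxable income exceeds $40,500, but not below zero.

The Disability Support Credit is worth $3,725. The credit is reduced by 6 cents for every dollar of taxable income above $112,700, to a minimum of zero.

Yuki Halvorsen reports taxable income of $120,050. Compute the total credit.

$12,157

Retirement Saver's Credit: 16% of the $3,850 excess over $116,200 is $616; credit = $4,700 − $616 = $4,084.
Rural Housing Credit: $120,050 is below the $150,400 cutoff, so the full $4,775 applies.
Dependent Care Credit: income exceeds $40,500 by $79,550, which is 32 full-or-partial $2,500 increments; reduction = 32 × $22 = $704, leaving $14.
Disability Support Credit: 6% of the $7,350 excess over $112,700 is $441; credit = $3,725 − $441 = $3,284.
Total: $4,084 + $4,775 + $14 + $3,284 = $12,157.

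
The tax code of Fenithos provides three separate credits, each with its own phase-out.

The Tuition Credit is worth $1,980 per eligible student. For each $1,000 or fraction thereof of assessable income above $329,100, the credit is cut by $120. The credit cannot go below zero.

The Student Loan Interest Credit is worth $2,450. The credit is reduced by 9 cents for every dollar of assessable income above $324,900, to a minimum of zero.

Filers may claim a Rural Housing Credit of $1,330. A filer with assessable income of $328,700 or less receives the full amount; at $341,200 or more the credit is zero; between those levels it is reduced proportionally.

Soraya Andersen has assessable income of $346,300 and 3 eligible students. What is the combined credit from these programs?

Tuition Credit: base = 3 × $1,980 = $5,940. income exceeds $329,100 by $17,200, which is 18 full-or-partial $1,000 increments; reduction = 18 × $120 = $2,160, leaving $3,780.
Student Loan Interest Credit: 9% of the $21,400 excess over $324,900 is $1,926; credit = $2,450 − $1,926 = $524.
Rural Housing Credit: $346,300 is at or above $341,200, so the credit is $0.
Total: $3,780 + $524 + $0 = $4,304.

$4,304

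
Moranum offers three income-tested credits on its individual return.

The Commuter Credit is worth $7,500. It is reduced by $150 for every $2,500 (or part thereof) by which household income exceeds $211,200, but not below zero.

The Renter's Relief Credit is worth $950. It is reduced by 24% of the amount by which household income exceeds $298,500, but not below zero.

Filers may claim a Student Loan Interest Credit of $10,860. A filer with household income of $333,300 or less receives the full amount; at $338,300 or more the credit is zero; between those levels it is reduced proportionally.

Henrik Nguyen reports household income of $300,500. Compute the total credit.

Commuter Credit: income exceeds $211,200 by $89,300, which is 36 full-or-partial $2,500 increments; reduction = 36 × $150 = $5,400, leaving $2,100.
Renter's Relief Credit: 24% of the $2,000 excess over $298,500 is $480; credit = $950 − $480 = $470.
Student Loan Interest Credit: $300,500 is at or below the $333,300 threshold, so the full $10,860 applies.
Total: $2,100 + $470 + $10,860 = $13,430.

$13,430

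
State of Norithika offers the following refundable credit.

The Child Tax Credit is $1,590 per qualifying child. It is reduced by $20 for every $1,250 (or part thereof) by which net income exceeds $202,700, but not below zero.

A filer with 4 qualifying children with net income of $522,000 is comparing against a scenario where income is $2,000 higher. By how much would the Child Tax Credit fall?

$40

At $522,000 — base = 4 × $1,590 = $6,360. income exceeds $202,700 by $319,300, which is 256 full-or-partial $1,250 increments; reduction = 256 × $20 = $5,120, leaving $1,240.
At $524,000 — base = 4 × $1,590 = $6,360. income exceeds $202,700 by $321,300, which is 258 full-or-partial $1,250 increments; reduction = 258 × $20 = $5,160, leaving $1,200.
Lost: $1,240 − $1,200 = $40.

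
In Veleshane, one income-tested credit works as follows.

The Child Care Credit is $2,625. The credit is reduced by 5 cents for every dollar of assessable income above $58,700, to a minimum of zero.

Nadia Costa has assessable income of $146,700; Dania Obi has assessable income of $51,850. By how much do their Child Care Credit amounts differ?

Nadia ($146,700): Child Care Credit: 5% of the $88,000 excess over $58,700 is $4,400 ≥ base, so the credit is $0.
Dania ($51,850): Child Care Credit: $51,850 is at or below the $58,700 threshold, so the full $2,625 applies.
Difference: |$0 − $2,625| = $2,625.

$2,625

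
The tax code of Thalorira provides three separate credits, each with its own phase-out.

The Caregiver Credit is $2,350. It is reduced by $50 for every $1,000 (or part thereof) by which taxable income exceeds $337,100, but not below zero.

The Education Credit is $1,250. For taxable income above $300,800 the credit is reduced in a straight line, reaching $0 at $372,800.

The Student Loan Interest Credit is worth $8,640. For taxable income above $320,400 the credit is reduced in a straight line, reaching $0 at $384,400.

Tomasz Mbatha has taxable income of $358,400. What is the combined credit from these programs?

$5,010

Caregiver Credit: income exceeds $337,100 by $21,300, which is 22 full-or-partial $1,000 increments; reduction = 22 × $50 = $1,100, leaving $1,250.
Education Credit: $358,400 is $57,600 into a $72,000 phase-out range, leaving 14,400/72,000 of the credit: $1,250 × 14,400/72,000 = $250.
Student Loan Interest Credit: $358,400 is $38,000 into a $64,000 phase-out range, leaving 26,000/64,000 of the credit: $8,640 × 26,000/64,000 = $3,510.
Total: $1,250 + $250 + $3,510 = $5,010.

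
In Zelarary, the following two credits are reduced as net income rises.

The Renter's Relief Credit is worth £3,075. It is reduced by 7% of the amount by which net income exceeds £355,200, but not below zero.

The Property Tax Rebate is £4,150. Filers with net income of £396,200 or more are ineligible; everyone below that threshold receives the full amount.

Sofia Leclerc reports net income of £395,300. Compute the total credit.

Renter's Relief Credit: 7% of the £40,100 excess over £355,200 is £2,807; credit = £3,075 − £2,807 = £268.
Property Tax Rebate: £395,300 is below the £396,200 cutoff, so the full £4,150 applies.
Total: £268 + £4,150 = £4,418.

£4,418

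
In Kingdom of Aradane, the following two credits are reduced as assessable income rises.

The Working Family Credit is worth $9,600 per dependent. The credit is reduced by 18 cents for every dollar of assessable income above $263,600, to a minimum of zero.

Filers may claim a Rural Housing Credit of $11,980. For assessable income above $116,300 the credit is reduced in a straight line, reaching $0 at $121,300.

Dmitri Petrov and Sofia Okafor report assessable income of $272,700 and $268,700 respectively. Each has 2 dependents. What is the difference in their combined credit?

$720

Dmitri ($272,700): Working Family Credit: base = 2 × $9,600 = $19,200. 18% of the $9,100 excess over $263,600 is $1,638; credit = $19,200 − $1,638 = $17,562. Rural Housing Credit: $272,700 is at or above $121,300, so the credit is $0. total $17,562 + $0 = $17,562
Sofia ($268,700): Working Family Credit: base = 2 × $9,600 = $19,200. 18% of the $5,100 excess over $263,600 is $918; credit = $19,200 − $918 = $18,282. Rural Housing Credit: $268,700 is at or above $121,300, so the credit is $0. total $18,282 + $0 = $18,282
Difference: |$17,562 − $18,282| = $720.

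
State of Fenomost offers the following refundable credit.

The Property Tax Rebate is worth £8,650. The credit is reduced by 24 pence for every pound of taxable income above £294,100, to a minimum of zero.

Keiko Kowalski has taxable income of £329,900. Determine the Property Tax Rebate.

£58

Property Tax Rebate: 24% of the £35,800 excess over £294,100 is £8,592; credit = £8,650 − £8,592 = £58.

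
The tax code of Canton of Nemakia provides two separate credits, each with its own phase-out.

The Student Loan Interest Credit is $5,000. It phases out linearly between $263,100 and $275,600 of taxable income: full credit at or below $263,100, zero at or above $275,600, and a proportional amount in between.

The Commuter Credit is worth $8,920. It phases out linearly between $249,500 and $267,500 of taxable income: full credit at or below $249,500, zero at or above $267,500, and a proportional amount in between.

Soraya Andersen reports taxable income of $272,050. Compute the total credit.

$1,420

Student Loan Interest Credit: $272,050 is $8,950 into a $12,500 phase-out range, leaving 3,550/12,500 of the credit: $5,000 × 3,550/12,500 = $1,420.
Commuter Credit: $272,050 is at or above $267,500, so the credit is $0.
Total: $1,420 + $0 = $1,420.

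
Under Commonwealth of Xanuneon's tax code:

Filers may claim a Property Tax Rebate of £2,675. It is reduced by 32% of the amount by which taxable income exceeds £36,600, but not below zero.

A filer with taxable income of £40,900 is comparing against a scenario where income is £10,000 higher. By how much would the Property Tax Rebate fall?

At £40,900 — 32% of the £4,300 excess over £36,600 is £1,376; credit = £2,675 − £1,376 = £1,299.
At £50,900 — 32% of the £14,300 excess over £36,600 is £4,576 ≥ base, so the credit is £0.
Lost: £1,299 − £0 = £1,299.

£1,299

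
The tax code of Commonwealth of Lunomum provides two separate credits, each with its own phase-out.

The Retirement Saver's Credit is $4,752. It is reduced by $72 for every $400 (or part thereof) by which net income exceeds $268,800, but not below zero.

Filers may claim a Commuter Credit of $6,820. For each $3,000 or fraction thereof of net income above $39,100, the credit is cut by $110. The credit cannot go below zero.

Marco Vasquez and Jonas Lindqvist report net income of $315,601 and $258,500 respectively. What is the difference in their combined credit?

$4,752

Marco ($315,601): Retirement Saver's Credit: income exceeds $268,800 by $46,801 → 118 increments × $72 = $8,496 ≥ base, so the credit is $0. Commuter Credit: income exceeds $39,100 by $276,501 → 93 increments × $110 = $10,230 ≥ base, so the credit is $0. total $0 + $0 = $0
Jonas ($258,500): Retirement Saver's Credit: $258,500 is at or below the $268,800 threshold, so the full $4,752 applies. Commuter Credit: income exceeds $39,100 by $219,400 → 74 increments × $110 = $8,140 ≥ base, so the credit is $0. total $4,752 + $0 = $4,752
Difference: |$0 − $4,752| = $4,752.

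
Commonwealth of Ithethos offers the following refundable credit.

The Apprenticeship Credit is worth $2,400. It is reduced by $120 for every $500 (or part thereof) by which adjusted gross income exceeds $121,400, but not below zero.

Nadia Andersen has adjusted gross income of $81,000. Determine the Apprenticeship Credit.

Apprenticeship Credit: $81,000 is at or below the $121,400 threshold, so the full $2,400 applies.

$2,400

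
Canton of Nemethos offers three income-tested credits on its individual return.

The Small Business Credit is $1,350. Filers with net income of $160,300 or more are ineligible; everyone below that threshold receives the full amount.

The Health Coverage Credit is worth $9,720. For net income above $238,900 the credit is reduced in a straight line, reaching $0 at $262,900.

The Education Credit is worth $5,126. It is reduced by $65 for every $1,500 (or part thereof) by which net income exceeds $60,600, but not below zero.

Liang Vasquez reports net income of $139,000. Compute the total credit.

Small Business Credit: $139,000 is below the $160,300 cutoff, so the full $1,350 applies.
Health Coverage Credit: $139,000 is at or below the $238,900 threshold, so the full $9,720 applies.
Education Credit: income exceeds $60,600 by $78,400, which is 53 full-or-partial $1,500 increments; reduction = 53 × $65 = $3,445, leaving $1,681.
Total: $1,350 + $9,720 + $1,681 = $12,751.

$12,751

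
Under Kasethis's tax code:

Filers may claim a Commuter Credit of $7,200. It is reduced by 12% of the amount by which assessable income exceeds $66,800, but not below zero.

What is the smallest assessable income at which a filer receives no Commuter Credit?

$126,800

The credit falls by 12% of each dollar above $66,800, so it reaches zero when the excess is $7,200 / 12% = $60,000: income = $66,800 + $60,000 = $126,800.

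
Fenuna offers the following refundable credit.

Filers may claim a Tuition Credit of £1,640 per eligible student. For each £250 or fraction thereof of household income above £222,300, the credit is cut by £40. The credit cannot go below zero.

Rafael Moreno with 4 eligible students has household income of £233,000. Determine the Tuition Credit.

£4,840

Tuition Credit: base = 4 × £1,640 = £6,560. income exceeds £222,300 by £10,700, which is 43 full-or-partial £250 increments; reduction = 43 × £40 = £1,720, leaving £4,840.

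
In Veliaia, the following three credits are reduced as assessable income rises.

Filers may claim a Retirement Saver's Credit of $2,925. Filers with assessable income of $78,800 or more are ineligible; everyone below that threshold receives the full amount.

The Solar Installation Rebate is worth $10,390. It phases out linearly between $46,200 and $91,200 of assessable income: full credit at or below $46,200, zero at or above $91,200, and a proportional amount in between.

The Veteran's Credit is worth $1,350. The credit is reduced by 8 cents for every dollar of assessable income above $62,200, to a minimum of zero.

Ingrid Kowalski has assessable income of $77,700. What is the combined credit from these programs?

Retirement Saver's Credit: $77,700 is below the $78,800 cutoff, so the full $2,925 applies.
Solar Installation Rebate: $77,700 is $31,500 into a $45,000 phase-out range, leaving 13,500/45,000 of the credit: $10,390 × 13,500/45,000 = $3,117.
Veteran's Credit: 8% of the $15,500 excess over $62,200 is $1,240; credit = $1,350 − $1,240 = $110.
Total: $2,925 + $3,117 + $110 = $6,152.

$6,152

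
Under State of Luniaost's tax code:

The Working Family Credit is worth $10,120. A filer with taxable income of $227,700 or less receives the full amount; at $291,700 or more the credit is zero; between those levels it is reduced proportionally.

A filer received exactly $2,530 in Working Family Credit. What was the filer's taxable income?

$275,700

$2,530 is 2,530/10,120 of the full $10,120, so 7,590/10,120 of the $64,000 range has been used: income = $227,700 + $64,000 × 7,590/10,120 = $275,700.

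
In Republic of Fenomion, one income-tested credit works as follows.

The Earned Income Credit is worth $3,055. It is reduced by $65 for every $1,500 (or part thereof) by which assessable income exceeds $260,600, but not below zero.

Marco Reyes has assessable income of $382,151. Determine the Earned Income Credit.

$0

Earned Income Credit: income exceeds $260,600 by $121,551 → 82 increments × $65 = $5,330 ≥ base, so the credit is $0.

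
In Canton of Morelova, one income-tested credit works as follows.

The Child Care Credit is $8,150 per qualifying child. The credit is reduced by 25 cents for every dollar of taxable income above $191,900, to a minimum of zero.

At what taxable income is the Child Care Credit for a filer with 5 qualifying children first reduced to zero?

$354,900

Full credit = 5 × $8,150 = $40,750.
The credit falls by 25% of each dollar above $191,900, so it reaches zero when the excess is $40,750 / 25% = $163,000: income = $191,900 + $163,000 = $354,900.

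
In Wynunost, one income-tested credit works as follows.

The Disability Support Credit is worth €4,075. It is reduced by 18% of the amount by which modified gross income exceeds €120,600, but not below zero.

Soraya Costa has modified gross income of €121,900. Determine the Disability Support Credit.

€3,841

Disability Support Credit: 18% of the €1,300 excess over €120,600 is €234; credit = €4,075 − €234 = €3,841.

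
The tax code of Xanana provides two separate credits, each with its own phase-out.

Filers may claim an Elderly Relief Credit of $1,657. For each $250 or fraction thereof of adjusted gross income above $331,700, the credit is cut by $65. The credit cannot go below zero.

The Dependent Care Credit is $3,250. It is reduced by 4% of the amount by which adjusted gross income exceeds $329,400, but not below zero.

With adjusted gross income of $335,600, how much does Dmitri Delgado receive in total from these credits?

$3,619

Elderly Relief Credit: income exceeds $331,700 by $3,900, which is 16 full-or-partial $250 increments; reduction = 16 × $65 = $1,040, leaving $617.
Dependent Care Credit: 4% of the $6,200 excess over $329,400 is $248; credit = $3,250 − $248 = $3,002.
Total: $617 + $3,002 = $3,619.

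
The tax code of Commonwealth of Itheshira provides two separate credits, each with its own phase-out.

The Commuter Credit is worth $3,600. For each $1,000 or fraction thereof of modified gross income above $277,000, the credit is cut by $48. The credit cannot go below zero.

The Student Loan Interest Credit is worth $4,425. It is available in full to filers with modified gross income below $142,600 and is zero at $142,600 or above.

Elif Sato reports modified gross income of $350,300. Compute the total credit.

$48

Commuter Credit: income exceeds $277,000 by $73,300, which is 74 full-or-partial $1,000 increments; reduction = 74 × $48 = $3,552, leaving $48.
Student Loan Interest Credit: $350,300 meets or exceeds the $142,600 cutoff, so the credit is $0.
Total: $48 + $0 = $48.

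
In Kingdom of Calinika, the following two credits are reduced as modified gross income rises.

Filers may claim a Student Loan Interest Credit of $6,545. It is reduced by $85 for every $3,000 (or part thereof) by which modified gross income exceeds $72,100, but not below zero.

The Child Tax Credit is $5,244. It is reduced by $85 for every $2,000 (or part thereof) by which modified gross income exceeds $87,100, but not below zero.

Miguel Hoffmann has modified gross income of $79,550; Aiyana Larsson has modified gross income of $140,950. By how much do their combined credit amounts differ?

$3,995

Miguel ($79,550): Student Loan Interest Credit: income exceeds $72,100 by $7,450, which is 3 full-or-partial $3,000 increments; reduction = 3 × $85 = $255, leaving $6,290. Child Tax Credit: $79,550 is at or below the $87,100 threshold, so the full $5,244 applies. total $6,290 + $5,244 = $11,534
Aiyana ($140,950): Student Loan Interest Credit: income exceeds $72,100 by $68,850, which is 23 full-or-partial $3,000 increments; reduction = 23 × $85 = $1,955, leaving $4,590. Child Tax Credit: income exceeds $87,100 by $53,850, which is 27 full-or-partial $2,000 increments; reduction = 27 × $85 = $2,295, leaving $2,949. total $4,590 + $2,949 = $7,539
Difference: |$11,534 − $7,539| = $3,995.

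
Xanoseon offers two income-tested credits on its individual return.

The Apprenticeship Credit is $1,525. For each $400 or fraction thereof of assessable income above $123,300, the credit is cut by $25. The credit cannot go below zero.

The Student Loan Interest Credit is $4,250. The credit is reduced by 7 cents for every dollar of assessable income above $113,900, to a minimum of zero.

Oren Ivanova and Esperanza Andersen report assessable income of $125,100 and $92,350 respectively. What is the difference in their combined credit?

Oren ($125,100): Apprenticeship Credit: income exceeds $123,300 by $1,800, which is 5 full-or-partial $400 increments; reduction = 5 × $25 = $125, leaving $1,400. Student Loan Interest Credit: 7% of the $11,200 excess over $113,900 is $784; credit = $4,250 − $784 = $3,466. total $1,400 + $3,466 = $4,866
Esperanza ($92,350): Apprenticeship Credit: $92,350 is at or below the $123,300 threshold, so the full $1,525 applies. Student Loan Interest Credit: $92,350 is at or below the $113,900 threshold, so the full $4,250 applies. total $1,525 + $4,250 = $5,775
Difference: |$4,866 − $5,775| = $909.

$909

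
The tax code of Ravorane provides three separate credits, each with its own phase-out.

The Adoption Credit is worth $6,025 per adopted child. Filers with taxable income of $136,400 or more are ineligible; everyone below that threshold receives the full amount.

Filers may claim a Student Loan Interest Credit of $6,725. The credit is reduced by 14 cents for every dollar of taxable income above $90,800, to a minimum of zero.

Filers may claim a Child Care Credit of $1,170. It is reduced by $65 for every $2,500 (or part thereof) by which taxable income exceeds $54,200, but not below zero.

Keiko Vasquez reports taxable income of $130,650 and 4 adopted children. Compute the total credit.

$25,246

Adoption Credit: base = 4 × $6,025 = $24,100. $130,650 is below the $136,400 cutoff, so the full $24,100 applies.
Student Loan Interest Credit: 14% of the $39,850 excess over $90,800 is $5,579; credit = $6,725 − $5,579 = $1,146.
Child Care Credit: income exceeds $54,200 by $76,450 → 31 increments × $65 = $2,015 ≥ base, so the credit is $0.
Total: $24,100 + $1,146 + $0 = $25,246.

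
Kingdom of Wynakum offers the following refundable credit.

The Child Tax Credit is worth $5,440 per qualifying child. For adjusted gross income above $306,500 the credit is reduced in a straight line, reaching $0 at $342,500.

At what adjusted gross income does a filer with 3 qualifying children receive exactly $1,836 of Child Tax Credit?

Full credit = 3 × $5,440 = $16,320.
$1,836 is 1,836/16,320 of the full $16,320, so 14,484/16,320 of the $36,000 range has been used: income = $306,500 + $36,000 × 14,484/16,320 = $338,450.

$338,450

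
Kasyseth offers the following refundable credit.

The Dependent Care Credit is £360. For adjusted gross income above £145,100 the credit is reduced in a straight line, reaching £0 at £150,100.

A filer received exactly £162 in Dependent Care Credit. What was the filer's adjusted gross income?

£147,850

£162 is 162/360 of the full £360, so 198/360 of the £5,000 range has been used: income = £145,100 + £5,000 × 198/360 = £147,850.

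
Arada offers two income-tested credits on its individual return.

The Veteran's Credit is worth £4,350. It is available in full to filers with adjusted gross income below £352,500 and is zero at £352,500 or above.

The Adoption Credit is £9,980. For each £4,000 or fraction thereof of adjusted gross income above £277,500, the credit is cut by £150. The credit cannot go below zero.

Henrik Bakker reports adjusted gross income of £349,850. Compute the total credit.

Veteran's Credit: £349,850 is below the £352,500 cutoff, so the full £4,350 applies.
Adoption Credit: income exceeds £277,500 by £72,350, which is 19 full-or-partial £4,000 increments; reduction = 19 × £150 = £2,850, leaving £7,130.
Total: £4,350 + £7,130 = £11,480.

£11,480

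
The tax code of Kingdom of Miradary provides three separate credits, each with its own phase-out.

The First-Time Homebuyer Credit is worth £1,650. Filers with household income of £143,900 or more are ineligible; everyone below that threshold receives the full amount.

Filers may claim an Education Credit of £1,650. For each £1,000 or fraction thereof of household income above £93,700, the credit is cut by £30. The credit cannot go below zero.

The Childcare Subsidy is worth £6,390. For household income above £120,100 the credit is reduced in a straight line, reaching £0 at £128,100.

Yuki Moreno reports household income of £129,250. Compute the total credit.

£2,220

First-Time Homebuyer Credit: £129,250 is below the £143,900 cutoff, so the full £1,650 applies.
Education Credit: income exceeds £93,700 by £35,550, which is 36 full-or-partial £1,000 increments; reduction = 36 × £30 = £1,080, leaving £570.
Childcare Subsidy: £129,250 is at or above £128,100, so the credit is £0.
Total: £1,650 + £570 + £0 = £2,220.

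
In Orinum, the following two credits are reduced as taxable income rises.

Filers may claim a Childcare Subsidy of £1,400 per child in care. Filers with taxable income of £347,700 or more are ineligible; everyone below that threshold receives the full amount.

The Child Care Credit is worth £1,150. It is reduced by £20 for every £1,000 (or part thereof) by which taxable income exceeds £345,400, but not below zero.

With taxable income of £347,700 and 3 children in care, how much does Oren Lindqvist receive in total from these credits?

Childcare Subsidy: base = 3 × £1,400 = £4,200. £347,700 meets or exceeds the £347,700 cutoff, so the credit is £0.
Child Care Credit: income exceeds £345,400 by £2,300, which is 3 full-or-partial £1,000 increments; reduction = 3 × £20 = £60, leaving £1,090.
Total: £0 + £1,090 = £1,090.

£1,090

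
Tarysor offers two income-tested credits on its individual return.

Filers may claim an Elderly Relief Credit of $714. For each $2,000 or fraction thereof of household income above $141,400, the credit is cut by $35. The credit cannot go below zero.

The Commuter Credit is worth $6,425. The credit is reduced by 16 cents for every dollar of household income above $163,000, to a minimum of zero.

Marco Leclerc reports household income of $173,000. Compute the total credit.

$4,979

Elderly Relief Credit: income exceeds $141,400 by $31,600, which is 16 full-or-partial $2,000 increments; reduction = 16 × $35 = $560, leaving $154.
Commuter Credit: 16% of the $10,000 excess over $163,000 is $1,600; credit = $6,425 − $1,600 = $4,825.
Total: $154 + $4,825 = $4,979.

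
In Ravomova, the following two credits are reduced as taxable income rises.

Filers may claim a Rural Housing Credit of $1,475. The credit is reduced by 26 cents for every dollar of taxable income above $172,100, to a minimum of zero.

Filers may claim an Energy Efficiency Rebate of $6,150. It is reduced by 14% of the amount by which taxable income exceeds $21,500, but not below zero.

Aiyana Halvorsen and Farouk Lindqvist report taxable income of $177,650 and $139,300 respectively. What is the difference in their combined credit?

Aiyana ($177,650): Rural Housing Credit: 26% of the $5,550 excess over $172,100 is $1,443; credit = $1,475 − $1,443 = $32. Energy Efficiency Rebate: 14% of the $156,150 excess over $21,500 is $21,861 ≥ base, so the credit is $0. total $32 + $0 = $32
Farouk ($139,300): Rural Housing Credit: $139,300 is at or below the $172,100 threshold, so the full $1,475 applies. Energy Efficiency Rebate: 14% of the $117,800 excess over $21,500 is $16,492 ≥ base, so the credit is $0. total $1,475 + $0 = $1,475
Difference: |$32 − $1,475| = $1,443.

$1,443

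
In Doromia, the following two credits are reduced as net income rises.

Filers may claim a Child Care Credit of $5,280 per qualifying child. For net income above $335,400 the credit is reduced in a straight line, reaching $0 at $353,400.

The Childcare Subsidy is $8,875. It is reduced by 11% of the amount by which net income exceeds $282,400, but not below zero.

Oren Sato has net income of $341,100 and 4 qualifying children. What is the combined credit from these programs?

Child Care Credit: base = 4 × $5,280 = $21,120. $341,100 is $5,700 into a $18,000 phase-out range, leaving 12,300/18,000 of the credit: $21,120 × 12,300/18,000 = $14,432.
Childcare Subsidy: 11% of the $58,700 excess over $282,400 is $6,457; credit = $8,875 − $6,457 = $2,418.
Total: $14,432 + $2,418 = $16,850.

$16,850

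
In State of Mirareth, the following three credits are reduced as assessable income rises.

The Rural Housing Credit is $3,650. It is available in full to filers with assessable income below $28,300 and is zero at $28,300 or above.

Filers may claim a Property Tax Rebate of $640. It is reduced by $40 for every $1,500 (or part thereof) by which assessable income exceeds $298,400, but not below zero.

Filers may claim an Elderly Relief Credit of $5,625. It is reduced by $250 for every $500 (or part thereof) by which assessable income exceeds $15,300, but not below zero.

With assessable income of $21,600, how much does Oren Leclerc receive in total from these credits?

Rural Housing Credit: $21,600 is below the $28,300 cutoff, so the full $3,650 applies.
Property Tax Rebate: $21,600 is at or below the $298,400 threshold, so the full $640 applies.
Elderly Relief Credit: income exceeds $15,300 by $6,300, which is 13 full-or-partial $500 increments; reduction = 13 × $250 = $3,250, leaving $2,375.
Total: $3,650 + $640 + $2,375 = $6,665.

$6,665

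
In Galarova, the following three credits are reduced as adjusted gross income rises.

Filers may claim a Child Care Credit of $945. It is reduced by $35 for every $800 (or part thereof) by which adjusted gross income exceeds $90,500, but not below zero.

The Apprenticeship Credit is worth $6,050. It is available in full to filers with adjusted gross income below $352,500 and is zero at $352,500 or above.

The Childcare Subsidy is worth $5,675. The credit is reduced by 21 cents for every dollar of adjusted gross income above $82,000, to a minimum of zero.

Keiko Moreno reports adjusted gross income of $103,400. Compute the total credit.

Child Care Credit: income exceeds $90,500 by $12,900, which is 17 full-or-partial $800 increments; reduction = 17 × $35 = $595, leaving $350.
Apprenticeship Credit: $103,400 is below the $352,500 cutoff, so the full $6,050 applies.
Childcare Subsidy: 21% of the $21,400 excess over $82,000 is $4,494; credit = $5,675 − $4,494 = $1,181.
Total: $350 + $6,050 + $1,181 = $7,581.

$7,581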